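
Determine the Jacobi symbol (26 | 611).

Pull out 2: since 611 ≡ 3 (mod 8), (2/611) = -1.
Reciprocity: 13 ≡ 1 and 611 ≡ 3 (mod 4), so (13/611) = +(611/13).
Reduce top mod 13: now compute (0/13).
Top reduces to 0: gcd > 1, so the symbol is 0.

0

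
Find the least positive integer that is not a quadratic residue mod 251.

2

(2/251) = −1, so 2 is the smallest positive non-residue mod 251.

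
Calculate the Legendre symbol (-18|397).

-1

Euler's criterion: (-18/397) ≡ 379^198 (mod 397).
379^2 ≡ 324 (mod 397)
379^4 ≡ 168 (mod 397)
379^8 ≡ 37 (mod 397)
379^16 ≡ 178 (mod 397)
379^32 ≡ 321 (mod 397)
379^64 ≡ 218 (mod 397)
379^128 ≡ 281 (mod 397)
379^198 = 379^(128+64+4+2) ≡ 396 (mod 397).
Result is 396 ≡ −1, so (-18/397) = −1.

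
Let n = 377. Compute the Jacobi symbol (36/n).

Pull out 2^2: since 377 ≡ 1 (mod 8), (2/377) = +1, so (2/377)^2 = +1.
Reciprocity: 9 ≡ 1 and 377 ≡ 1 (mod 4), so (9/377) = +(377/9).
Reduce top mod 9: now compute (8/9).
Pull out 2^3: since 9 ≡ 1 (mod 8), (2/9) = +1, so (2/9)^3 = +1.
Reached (1/9) = 1. Collecting the sign flips along the way, the symbol is +1.

1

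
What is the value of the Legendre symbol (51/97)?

Euler's criterion: (51/97) ≡ 51^48 (mod 97).
51^2 ≡ 79 (mod 97)
51^4 ≡ 33 (mod 97)
51^8 ≡ 22 (mod 97)
51^16 ≡ 96 (mod 97)
51^32 ≡ 1 (mod 97)
51^48 = 51^(32+16) ≡ 96 (mod 97).
Result is 96 ≡ −1, so (51/97) = −1.

-1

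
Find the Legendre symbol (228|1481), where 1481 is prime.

Pull out 2^2: since 1481 ≡ 1 (mod 8), (2/1481) = +1, so (2/1481)^2 = +1.
Reciprocity: 57 ≡ 1 and 1481 ≡ 1 (mod 4), so (57/1481) = +(1481/57).
Reduce top mod 57: now compute (56/57).
Pull out 2^3: since 57 ≡ 1 (mod 8), (2/57) = +1, so (2/57)^3 = +1.
Reciprocity: 7 ≡ 3 and 57 ≡ 1 (mod 4), so (7/57) = +(57/7).
Reduce top mod 7: now compute (1/7).
Reached (1/7) = 1. Collecting the sign flips along the way, the symbol is +1.

1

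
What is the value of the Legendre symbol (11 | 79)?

Reciprocity: 11 ≡ 3 and 79 ≡ 3 (mod 4), so (11/79) = −(79/11).
Reduce top mod 11: now compute (2/11).
Pull out 2: since 11 ≡ 3 (mod 8), (2/11) = -1.
Reached (1/11) = 1. Collecting the sign flips along the way, the symbol is +1.

1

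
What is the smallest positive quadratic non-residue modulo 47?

(2/47) = +1, so 2 is a residue.
(3/47) = +1, so 3 is a residue.
(4/47) = +1, so 4 is a residue.
(5/47) = −1, so 5 is the smallest positive non-residue mod 47.

5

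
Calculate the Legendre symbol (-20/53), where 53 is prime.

-1

Euler's criterion: (-20/53) ≡ 33^26 (mod 53).
33^2 ≡ 29 (mod 53)
33^4 ≡ 46 (mod 53)
33^8 ≡ 49 (mod 53)
33^16 ≡ 16 (mod 53)
33^26 = 33^(16+8+2) ≡ 52 (mod 53).
Result is 52 ≡ −1, so (-20/53) = −1.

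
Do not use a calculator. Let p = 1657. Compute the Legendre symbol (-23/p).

1

First reduce: -23 ≡ 1634 (mod 1657).
Pull out 2: since 1657 ≡ 1 (mod 8), (2/1657) = +1.
Reciprocity: 817 ≡ 1 and 1657 ≡ 1 (mod 4), so (817/1657) = +(1657/817).
Reduce top mod 817: now compute (23/817).
Reciprocity: 23 ≡ 3 and 817 ≡ 1 (mod 4), so (23/817) = +(817/23).
Reduce top mod 23: now compute (12/23).
Pull out 2^2: since 23 ≡ 7 (mod 8), (2/23) = +1, so (2/23)^2 = +1.
Reciprocity: 3 ≡ 3 and 23 ≡ 3 (mod 4), so (3/23) = −(23/3).
Reduce top mod 3: now compute (2/3).
Pull out 2: since 3 ≡ 3 (mod 8), (2/3) = -1.
Reached (1/3) = 1. Collecting the sign flips along the way, the symbol is +1.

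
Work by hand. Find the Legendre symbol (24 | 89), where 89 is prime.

-1

Pull out 2^3: since 89 ≡ 1 (mod 8), (2/89) = +1, so (2/89)^3 = +1.
Reciprocity: 3 ≡ 3 and 89 ≡ 1 (mod 4), so (3/89) = +(89/3).
Reduce top mod 3: now compute (2/3).
Pull out 2: since 3 ≡ 3 (mod 8), (2/3) = -1.
Reached (1/3) = 1. Collecting the sign flips along the way, the symbol is -1.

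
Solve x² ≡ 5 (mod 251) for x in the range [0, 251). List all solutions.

16, 235

Since 251 ≡ 3 (mod 4), a square root of 5 is 5^((251+1)/4) = 5^63 mod 251.
Repeated squaring: 5^2≡25, 5^4≡123, 5^8≡69, 5^16≡243, 5^32≡64 (mod 251).
5^63 = 5^(32+16+8+4+2+1) ≡ 16 (mod 251).
Check: 16² = 256 ≡ 5 (mod 251). The two roots are 16 and 235.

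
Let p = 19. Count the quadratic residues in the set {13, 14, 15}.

0

(13/19) = -1 → non-residue.
(14/19) = -1 → non-residue.
(15/19) = -1 → non-residue.
Total quadratic residues among the 3: 0.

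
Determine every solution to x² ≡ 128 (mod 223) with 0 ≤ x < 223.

Since 223 ≡ 3 (mod 4), a square root of 128 is 128^((223+1)/4) = 128^56 mod 223.
Repeated squaring: 128^2≡105, 128^4≡98, 128^8≡15, 128^16≡2, 128^32≡4 (mod 223).
128^56 = 128^(32+16+8) ≡ 120 (mod 223).
Check: 120² = 14400 ≡ 128 (mod 223). The two roots are 103 and 120.

103, 120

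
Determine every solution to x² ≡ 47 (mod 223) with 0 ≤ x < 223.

50, 173

Since 223 ≡ 3 (mod 4), a square root of 47 is 47^((223+1)/4) = 47^56 mod 223.
Repeated squaring: 47^2≡202, 47^4≡218, 47^8≡25, 47^16≡179, 47^32≡152 (mod 223).
47^56 = 47^(32+16+8) ≡ 50 (mod 223).
Check: 50² = 2500 ≡ 47 (mod 223). The two roots are 50 and 173.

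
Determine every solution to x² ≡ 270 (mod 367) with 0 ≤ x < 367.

Since 367 ≡ 3 (mod 4), a square root of 270 is 270^((367+1)/4) = 270^92 mod 367.
Repeated squaring: 270^2≡234, 270^4≡73, 270^8≡191, 270^16≡148, 270^32≡251, 270^64≡244 (mod 367).
270^92 = 270^(64+16+8+4) ≡ 296 (mod 367).
Check: 296² = 87616 ≡ 270 (mod 367). The two roots are 71 and 296.

71, 296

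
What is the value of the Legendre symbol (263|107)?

1

Euler's criterion: (263/107) ≡ 49^53 (mod 107).
49^2 ≡ 47 (mod 107)
49^4 ≡ 69 (mod 107)
49^8 ≡ 53 (mod 107)
49^16 ≡ 27 (mod 107)
49^32 ≡ 87 (mod 107)
49^53 = 49^(32+16+4+1) ≡ 1 (mod 107).
Result is 1, so (263/107) = 1.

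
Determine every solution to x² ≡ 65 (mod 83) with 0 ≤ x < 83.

27, 56

Since 83 ≡ 3 (mod 4), a square root of 65 is 65^((83+1)/4) = 65^21 mod 83.
Repeated squaring: 65^2≡75, 65^4≡64, 65^8≡29, 65^16≡11 (mod 83).
65^21 = 65^(16+4+1) ≡ 27 (mod 83).
Check: 27² = 729 ≡ 65 (mod 83). The two roots are 27 and 56.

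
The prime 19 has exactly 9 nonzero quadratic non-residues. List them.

Square k = 1,…,9 (k and 19−k give the same square):
1²=1, 2²=4, 3²=9, 4²=16, 5²≡6, 6²≡17, 7²≡11, 8²≡7, 9²≡5 (mod 19).
The residues are {1, 4, 5, 6, 7, 9, 11, 16, 17}; the non-residues are the remaining 9 nonzero classes.

2,3,8,10,12,13,14,15,18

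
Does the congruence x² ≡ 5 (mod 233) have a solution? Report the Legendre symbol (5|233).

-1

Reciprocity: 5 ≡ 1 and 233 ≡ 1 (mod 4), so (5/233) = +(233/5).
Reduce top mod 5: now compute (3/5).
Reciprocity: 3 ≡ 3 and 5 ≡ 1 (mod 4), so (3/5) = +(5/3).
Reduce top mod 3: now compute (2/3).
Pull out 2: since 3 ≡ 3 (mod 8), (2/3) = -1.
Reached (1/3) = 1. Collecting the sign flips along the way, the symbol is -1.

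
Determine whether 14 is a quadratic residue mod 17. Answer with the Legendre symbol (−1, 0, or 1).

-1

Pull out 2: since 17 ≡ 1 (mod 8), (2/17) = +1.
Reciprocity: 7 ≡ 3 and 17 ≡ 1 (mod 4), so (7/17) = +(17/7).
Reduce top mod 7: now compute (3/7).
Reciprocity: 3 ≡ 3 and 7 ≡ 3 (mod 4), so (3/7) = −(7/3).
Reduce top mod 3: now compute (1/3).
Reached (1/3) = 1. Collecting the sign flips along the way, the symbol is -1.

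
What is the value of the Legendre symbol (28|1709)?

1

Pull out 2^2: since 1709 ≡ 5 (mod 8), (2/1709) = -1, so (2/1709)^2 = +1.
Reciprocity: 7 ≡ 3 and 1709 ≡ 1 (mod 4), so (7/1709) = +(1709/7).
Reduce top mod 7: now compute (1/7).
Reached (1/7) = 1. Collecting the sign flips along the way, the symbol is +1.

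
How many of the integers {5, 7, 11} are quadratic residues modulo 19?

3

(5/19) = +1 → QR.
(7/19) = +1 → QR.
(11/19) = +1 → QR.
Total quadratic residues among the 3: 3.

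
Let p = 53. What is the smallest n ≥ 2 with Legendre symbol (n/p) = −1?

2

(2/53) = −1, so 2 is the smallest positive non-residue mod 53.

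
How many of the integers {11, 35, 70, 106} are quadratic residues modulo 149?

(11/149) = -1 → non-residue.
(35/149) = +1 → QR.
(70/149) = -1 → non-residue.
(106/149) = -1 → non-residue.
Total quadratic residues among the 4: 1.

1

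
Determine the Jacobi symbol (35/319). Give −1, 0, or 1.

-1

Reciprocity: 35 ≡ 3 and 319 ≡ 3 (mod 4), so (35/319) = −(319/35).
Reduce top mod 35: now compute (4/35).
Pull out 2^2: since 35 ≡ 3 (mod 8), (2/35) = -1, so (2/35)^2 = +1.
Reached (1/35) = 1. Collecting the sign flips along the way, the symbol is -1.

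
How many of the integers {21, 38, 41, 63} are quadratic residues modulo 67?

1

(21/67) = +1 → QR.
(38/67) = -1 → non-residue.
(41/67) = -1 → non-residue.
(63/67) = -1 → non-residue.
Total quadratic residues among the 4: 1.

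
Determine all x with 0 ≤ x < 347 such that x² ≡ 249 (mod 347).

Since 347 ≡ 3 (mod 4), a square root of 249 is 249^((347+1)/4) = 249^87 mod 347.
Repeated squaring: 249^2≡235, 249^4≡52, 249^8≡275, 249^16≡326, 249^32≡94, 249^64≡161 (mod 347).
249^87 = 249^(64+16+4+2+1) ≡ 292 (mod 347).
Check: 292² = 85264 ≡ 249 (mod 347). The two roots are 55 and 292.

55, 292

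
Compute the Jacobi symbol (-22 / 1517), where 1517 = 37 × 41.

1

First reduce: -22 ≡ 1495 (mod 1517).
Reciprocity: 1495 ≡ 3 and 1517 ≡ 1 (mod 4), so (1495/1517) = +(1517/1495).
Reduce top mod 1495: now compute (22/1495).
Pull out 2: since 1495 ≡ 7 (mod 8), (2/1495) = +1.
Reciprocity: 11 ≡ 3 and 1495 ≡ 3 (mod 4), so (11/1495) = −(1495/11).
Reduce top mod 11: now compute (10/11).
Pull out 2: since 11 ≡ 3 (mod 8), (2/11) = -1.
Reciprocity: 5 ≡ 1 and 11 ≡ 3 (mod 4), so (5/11) = +(11/5).
Reduce top mod 5: now compute (1/5).
Reached (1/5) = 1. Collecting the sign flips along the way, the symbol is +1.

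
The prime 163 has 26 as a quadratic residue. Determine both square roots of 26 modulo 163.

Since 163 ≡ 3 (mod 4), a square root of 26 is 26^((163+1)/4) = 26^41 mod 163.
Repeated squaring: 26^2≡24, 26^4≡87, 26^8≡71, 26^16≡151, 26^32≡144 (mod 163).
26^41 = 26^(32+8+1) ≡ 134 (mod 163).
Check: 134² = 17956 ≡ 26 (mod 163). The two roots are 29 and 134.

29, 134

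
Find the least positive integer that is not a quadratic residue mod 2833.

(2/2833) = +1, so 2 is a residue.
(3/2833) = +1, so 3 is a residue.
(4/2833) = +1, so 4 is a residue.
(5/2833) = −1, so 5 is the smallest positive non-residue mod 2833.

5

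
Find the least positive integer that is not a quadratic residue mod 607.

3

(2/607) = +1, so 2 is a residue.
(3/607) = −1, so 3 is the smallest positive non-residue mod 607.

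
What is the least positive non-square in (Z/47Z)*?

(2/47) = +1, so 2 is a residue.
(3/47) = +1, so 3 is a residue.
(4/47) = +1, so 4 is a residue.
(5/47) = −1, so 5 is the smallest positive non-residue mod 47.

5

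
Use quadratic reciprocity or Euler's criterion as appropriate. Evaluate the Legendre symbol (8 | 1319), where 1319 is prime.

Pull out 2^3: since 1319 ≡ 7 (mod 8), (2/1319) = +1, so (2/1319)^3 = +1.
Reached (1/1319) = 1. Collecting the sign flips along the way, the symbol is +1.

1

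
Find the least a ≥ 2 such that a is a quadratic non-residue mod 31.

(2/31) = +1, so 2 is a residue.
(3/31) = −1, so 3 is the smallest positive non-residue mod 31.

3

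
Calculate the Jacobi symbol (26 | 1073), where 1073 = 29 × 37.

-1

Pull out 2: since 1073 ≡ 1 (mod 8), (2/1073) = +1.
Reciprocity: 13 ≡ 1 and 1073 ≡ 1 (mod 4), so (13/1073) = +(1073/13).
Reduce top mod 13: now compute (7/13).
Reciprocity: 7 ≡ 3 and 13 ≡ 1 (mod 4), so (7/13) = +(13/7).
Reduce top mod 7: now compute (6/7).
Pull out 2: since 7 ≡ 7 (mod 8), (2/7) = +1.
Reciprocity: 3 ≡ 3 and 7 ≡ 3 (mod 4), so (3/7) = −(7/3).
Reduce top mod 3: now compute (1/3).
Reached (1/3) = 1. Collecting the sign flips along the way, the symbol is -1.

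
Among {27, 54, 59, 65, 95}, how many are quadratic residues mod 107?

1

(27/107) = +1 → QR.
(54/107) = -1 → non-residue.
(59/107) = -1 → non-residue.
(65/107) = -1 → non-residue.
(95/107) = -1 → non-residue.
Total quadratic residues among the 5: 1.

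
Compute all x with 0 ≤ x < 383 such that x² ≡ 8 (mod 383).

Since 383 ≡ 3 (mod 4), a square root of 8 is 8^((383+1)/4) = 8^96 mod 383.
Repeated squaring: 8^2≡64, 8^4≡266, 8^8≡284, 8^16≡226, 8^32≡137, 8^64≡2 (mod 383).
8^96 = 8^(64+32) ≡ 274 (mod 383).
Check: 274² = 75076 ≡ 8 (mod 383). The two roots are 109 and 274.

109, 274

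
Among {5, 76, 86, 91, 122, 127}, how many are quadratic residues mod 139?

5

(5/139) = +1 → QR.
(76/139) = -1 → non-residue.
(86/139) = +1 → QR.
(91/139) = +1 → QR.
(122/139) = +1 → QR.
(127/139) = +1 → QR.
Total quadratic residues among the 6: 5.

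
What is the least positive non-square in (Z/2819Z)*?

(2/2819) = −1, so 2 is the smallest positive non-residue mod 2819.

2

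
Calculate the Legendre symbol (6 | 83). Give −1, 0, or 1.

-1

Pull out 2: since 83 ≡ 3 (mod 8), (2/83) = -1.
Reciprocity: 3 ≡ 3 and 83 ≡ 3 (mod 4), so (3/83) = −(83/3).
Reduce top mod 3: now compute (2/3).
Pull out 2: since 3 ≡ 3 (mod 8), (2/3) = -1.
Reached (1/3) = 1. Collecting the sign flips along the way, the symbol is -1.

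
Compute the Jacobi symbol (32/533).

Pull out 2^5: since 533 ≡ 5 (mod 8), (2/533) = -1, so (2/533)^5 = -1.
Reached (1/533) = 1. Collecting the sign flips along the way, the symbol is -1.

-1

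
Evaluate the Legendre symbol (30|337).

Euler's criterion: (30/337) ≡ 30^168 (mod 337).
30^2 ≡ 226 (mod 337)
30^4 ≡ 189 (mod 337)
30^8 ≡ 336 (mod 337)
30^16 ≡ 1 (mod 337)
30^32 ≡ 1 (mod 337)
30^64 ≡ 1 (mod 337)
30^128 ≡ 1 (mod 337)
30^168 = 30^(128+32+8) ≡ 336 (mod 337).
Result is 336 ≡ −1, so (30/337) = −1.

-1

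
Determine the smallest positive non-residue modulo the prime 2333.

(2/2333) = −1, so 2 is the smallest positive non-residue mod 2333.

2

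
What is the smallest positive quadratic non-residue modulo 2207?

(2/2207) = +1, so 2 is a residue.
(3/2207) = +1, so 3 is a residue.
(4/2207) = +1, so 4 is a residue.
(5/2207) = −1, so 5 is the smallest positive non-residue mod 2207.

5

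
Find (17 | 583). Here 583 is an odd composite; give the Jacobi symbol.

Reciprocity: 17 ≡ 1 and 583 ≡ 3 (mod 4), so (17/583) = +(583/17).
Reduce top mod 17: now compute (5/17).
Reciprocity: 5 ≡ 1 and 17 ≡ 1 (mod 4), so (5/17) = +(17/5).
Reduce top mod 5: now compute (2/5).
Pull out 2: since 5 ≡ 5 (mod 8), (2/5) = -1.
Reached (1/5) = 1. Collecting the sign flips along the way, the symbol is -1.

-1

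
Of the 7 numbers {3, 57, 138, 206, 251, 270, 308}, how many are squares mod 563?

5

(3/563) = +1 → QR.
(57/563) = +1 → QR.
(138/563) = -1 → non-residue.
(206/563) = -1 → non-residue.
(251/563) = +1 → QR.
(270/563) = +1 → QR.
(308/563) = +1 → QR.
Total quadratic residues among the 7: 5.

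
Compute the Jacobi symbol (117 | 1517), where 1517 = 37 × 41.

1

Reciprocity: 117 ≡ 1 and 1517 ≡ 1 (mod 4), so (117/1517) = +(1517/117).
Reduce top mod 117: now compute (113/117).
Reciprocity: 113 ≡ 1 and 117 ≡ 1 (mod 4), so (113/117) = +(117/113).
Reduce top mod 113: now compute (4/113).
Pull out 2^2: since 113 ≡ 1 (mod 8), (2/113) = +1, so (2/113)^2 = +1.
Reached (1/113) = 1. Collecting the sign flips along the way, the symbol is +1.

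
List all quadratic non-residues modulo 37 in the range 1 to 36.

2, 5, 6, 8, 13, 14, 15, 17, 18, 19, 20, 22, 23, 24, 29, 31, 32, 35

Square k = 1,…,18 (k and 37−k give the same square):
1²=1, 2²=4, 3²=9, 4²=16, 5²=25, 6²=36, 7²≡12, 8²≡27, 9²≡7, 10²≡26, 11²≡10, 12²≡33, 13²≡21, 14²≡11, 15²≡3, 16²≡34, 17²≡30, 18²≡28 (mod 37).
The residues are {1, 3, 4, 7, 9, 10, 11, 12, 16, 21, 25, 26, 27, 28, 30, 33, 34, 36}; the non-residues are the remaining 18 nonzero classes.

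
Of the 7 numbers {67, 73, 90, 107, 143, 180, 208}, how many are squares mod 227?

2

(67/227) = -1 → non-residue.
(73/227) = +1 → QR.
(90/227) = +1 → QR.
(107/227) = -1 → non-residue.
(143/227) = -1 → non-residue.
(180/227) = -1 → non-residue.
(208/227) = -1 → non-residue.
Total quadratic residues among the 7: 2.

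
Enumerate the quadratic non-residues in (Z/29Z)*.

2 3 8 10 11 12 14 15 17 18 19 21 26 27

Square k = 1,…,14 (k and 29−k give the same square):
1²=1, 2²=4, 3²=9, 4²=16, 5²=25, 6²≡7, 7²≡20, 8²≡6, 9²≡23, 10²≡13, 11²≡5, 12²≡28, 13²≡24, 14²≡22 (mod 29).
The residues are {1, 4, 5, 6, 7, 9, 13, 16, 20, 22, 23, 24, 25, 28}; the non-residues are the remaining 14 nonzero classes.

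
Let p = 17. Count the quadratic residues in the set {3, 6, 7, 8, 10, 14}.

(3/17) = -1 → non-residue.
(6/17) = -1 → non-residue.
(7/17) = -1 → non-residue.
(8/17) = +1 → QR.
(10/17) = -1 → non-residue.
(14/17) = -1 → non-residue.
Total quadratic residues among the 6: 1.

1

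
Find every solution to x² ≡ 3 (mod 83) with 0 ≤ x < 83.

13, 70

Since 83 ≡ 3 (mod 4), a square root of 3 is 3^((83+1)/4) = 3^21 mod 83.
Repeated squaring: 3^2≡9, 3^4≡81, 3^8≡4, 3^16≡16 (mod 83).
3^21 = 3^(16+4+1) ≡ 70 (mod 83).
Check: 70² = 4900 ≡ 3 (mod 83). The two roots are 13 and 70.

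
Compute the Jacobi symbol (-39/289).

First reduce: -39 ≡ 250 (mod 289).
Pull out 2: since 289 ≡ 1 (mod 8), (2/289) = +1.
Reciprocity: 125 ≡ 1 and 289 ≡ 1 (mod 4), so (125/289) = +(289/125).
Reduce top mod 125: now compute (39/125).
Reciprocity: 39 ≡ 3 and 125 ≡ 1 (mod 4), so (39/125) = +(125/39).
Reduce top mod 39: now compute (8/39).
Pull out 2^3: since 39 ≡ 7 (mod 8), (2/39) = +1, so (2/39)^3 = +1.
Reached (1/39) = 1. Collecting the sign flips along the way, the symbol is +1.

1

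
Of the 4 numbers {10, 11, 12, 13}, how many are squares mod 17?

1

(10/17) = -1 → non-residue.
(11/17) = -1 → non-residue.
(12/17) = -1 → non-residue.
(13/17) = +1 → QR.
Total quadratic residues among the 4: 1.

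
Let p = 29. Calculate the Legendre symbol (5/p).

1

Euler's criterion: (5/29) ≡ 5^14 (mod 29).
5^2 ≡ 25 (mod 29)
5^4 ≡ 16 (mod 29)
5^8 ≡ 24 (mod 29)
5^14 = 5^(8+4+2) ≡ 1 (mod 29).
Result is 1, so (5/29) = 1.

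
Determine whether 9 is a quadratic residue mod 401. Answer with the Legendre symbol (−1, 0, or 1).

Reciprocity: 9 ≡ 1 and 401 ≡ 1 (mod 4), so (9/401) = +(401/9).
Reduce top mod 9: now compute (5/9).
Reciprocity: 5 ≡ 1 and 9 ≡ 1 (mod 4), so (5/9) = +(9/5).
Reduce top mod 5: now compute (4/5).
Pull out 2^2: since 5 ≡ 5 (mod 8), (2/5) = -1, so (2/5)^2 = +1.
Reached (1/5) = 1. Collecting the sign flips along the way, the symbol is +1.

1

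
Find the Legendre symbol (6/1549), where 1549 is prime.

-1

Pull out 2: since 1549 ≡ 5 (mod 8), (2/1549) = -1.
Reciprocity: 3 ≡ 3 and 1549 ≡ 1 (mod 4), so (3/1549) = +(1549/3).
Reduce top mod 3: now compute (1/3).
Reached (1/3) = 1. Collecting the sign flips along the way, the symbol is -1.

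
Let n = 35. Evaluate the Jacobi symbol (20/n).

Pull out 2^2: since 35 ≡ 3 (mod 8), (2/35) = -1, so (2/35)^2 = +1.
Reciprocity: 5 ≡ 1 and 35 ≡ 3 (mod 4), so (5/35) = +(35/5).
Reduce top mod 5: now compute (0/5).
Top reduces to 0: gcd > 1, so the symbol is 0.

0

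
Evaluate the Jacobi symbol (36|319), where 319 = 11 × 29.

Pull out 2^2: since 319 ≡ 7 (mod 8), (2/319) = +1, so (2/319)^2 = +1.
Reciprocity: 9 ≡ 1 and 319 ≡ 3 (mod 4), so (9/319) = +(319/9).
Reduce top mod 9: now compute (4/9).
Pull out 2^2: since 9 ≡ 1 (mod 8), (2/9) = +1, so (2/9)^2 = +1.
Reached (1/9) = 1. Collecting the sign flips along the way, the symbol is +1.

1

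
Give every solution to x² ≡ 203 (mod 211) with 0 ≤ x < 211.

25, 186

Since 211 ≡ 3 (mod 4), a square root of 203 is 203^((211+1)/4) = 203^53 mod 211.
Repeated squaring: 203^2≡64, 203^4≡87, 203^8≡184, 203^16≡96, 203^32≡143 (mod 211).
203^53 = 203^(32+16+4+1) ≡ 25 (mod 211).
Check: 25² = 625 ≡ 203 (mod 211). The two roots are 25 and 186.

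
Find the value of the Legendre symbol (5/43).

-1

Reciprocity: 5 ≡ 1 and 43 ≡ 3 (mod 4), so (5/43) = +(43/5).
Reduce top mod 5: now compute (3/5).
Reciprocity: 3 ≡ 3 and 5 ≡ 1 (mod 4), so (3/5) = +(5/3).
Reduce top mod 3: now compute (2/3).
Pull out 2: since 3 ≡ 3 (mod 8), (2/3) = -1.
Reached (1/3) = 1. Collecting the sign flips along the way, the symbol is -1.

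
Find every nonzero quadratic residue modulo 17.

Square k = 1,…,8 (k and 17−k give the same square):
1²=1, 2²=4, 3²=9, 4²=16, 5²≡8, 6²≡2, 7²≡15, 8²≡13 (mod 17).
So the quadratic residues mod 17 are {1, 2, 4, 8, 9, 13, 15, 16}.

1,2,4,8,9,13,15,16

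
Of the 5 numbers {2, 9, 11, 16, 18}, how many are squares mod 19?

(2/19) = -1 → non-residue.
(9/19) = +1 → QR.
(11/19) = +1 → QR.
(16/19) = +1 → QR.
(18/19) = -1 → non-residue.
Total quadratic residues among the 5: 3.

3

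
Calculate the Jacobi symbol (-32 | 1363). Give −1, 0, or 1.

First reduce: -32 ≡ 1331 (mod 1363).
Reciprocity: 1331 ≡ 3 and 1363 ≡ 3 (mod 4), so (1331/1363) = −(1363/1331).
Reduce top mod 1331: now compute (32/1331).
Pull out 2^5: since 1331 ≡ 3 (mod 8), (2/1331) = -1, so (2/1331)^5 = -1.
Reached (1/1331) = 1. Collecting the sign flips along the way, the symbol is +1.

1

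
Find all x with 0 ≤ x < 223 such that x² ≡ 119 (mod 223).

66, 157

Since 223 ≡ 3 (mod 4), a square root of 119 is 119^((223+1)/4) = 119^56 mod 223.
Repeated squaring: 119^2≡112, 119^4≡56, 119^8≡14, 119^16≡196, 119^32≡60 (mod 223).
119^56 = 119^(32+16+8) ≡ 66 (mod 223).
Check: 66² = 4356 ≡ 119 (mod 223). The two roots are 66 and 157.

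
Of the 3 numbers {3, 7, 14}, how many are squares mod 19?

1

(3/19) = -1 → non-residue.
(7/19) = +1 → QR.
(14/19) = -1 → non-residue.
Total quadratic residues among the 3: 1.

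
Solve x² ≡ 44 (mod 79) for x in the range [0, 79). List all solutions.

Since 79 ≡ 3 (mod 4), a square root of 44 is 44^((79+1)/4) = 44^20 mod 79.
Repeated squaring: 44^2≡40, 44^4≡20, 44^8≡5, 44^16≡25 (mod 79).
44^20 = 44^(16+4) ≡ 26 (mod 79).
Check: 26² = 676 ≡ 44 (mod 79). The two roots are 26 and 53.

26, 53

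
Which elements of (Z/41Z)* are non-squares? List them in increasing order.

Square k = 1,…,20 (k and 41−k give the same square):
1²=1, 2²=4, 3²=9, 4²=16, 5²=25, 6²=36, 7²≡8, 8²≡23, 9²≡40, 10²≡18, 11²≡39, 12²≡21, 13²≡5, 14²≡32, 15²≡20, 16²≡10, 17²≡2, 18²≡37, 19²≡33, 20²≡31 (mod 41).
The residues are {1, 2, 4, 5, 8, 9, 10, 16, 18, 20, 21, 23, 25, 31, 32, 33, 36, 37, 39, 40}; the non-residues are the remaining 20 nonzero classes.

3 6 7 11 12 13 14 15 17 19 22 24 26 27 28 29 30 34 35 38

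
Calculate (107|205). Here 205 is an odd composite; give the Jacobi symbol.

-1

Reciprocity: 107 ≡ 3 and 205 ≡ 1 (mod 4), so (107/205) = +(205/107).
Reduce top mod 107: now compute (98/107).
Pull out 2: since 107 ≡ 3 (mod 8), (2/107) = -1.
Reciprocity: 49 ≡ 1 and 107 ≡ 3 (mod 4), so (49/107) = +(107/49).
Reduce top mod 49: now compute (9/49).
Reciprocity: 9 ≡ 1 and 49 ≡ 1 (mod 4), so (9/49) = +(49/9).
Reduce top mod 9: now compute (4/9).
Pull out 2^2: since 9 ≡ 1 (mod 8), (2/9) = +1, so (2/9)^2 = +1.
Reached (1/9) = 1. Collecting the sign flips along the way, the symbol is -1.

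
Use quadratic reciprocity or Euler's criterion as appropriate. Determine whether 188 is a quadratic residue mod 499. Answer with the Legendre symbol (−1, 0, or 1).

1

Euler's criterion: (188/499) ≡ 188^249 (mod 499).
188^2 ≡ 414 (mod 499)
188^4 ≡ 239 (mod 499)
188^8 ≡ 235 (mod 499)
188^16 ≡ 335 (mod 499)
188^32 ≡ 449 (mod 499)
188^64 ≡ 5 (mod 499)
188^128 ≡ 25 (mod 499)
188^249 = 188^(128+64+32+16+8+1) ≡ 1 (mod 499).
Result is 1, so (188/499) = 1.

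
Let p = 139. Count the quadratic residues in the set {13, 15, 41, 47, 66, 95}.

(13/139) = +1 → QR.
(15/139) = -1 → non-residue.
(41/139) = +1 → QR.
(47/139) = +1 → QR.
(66/139) = +1 → QR.
(95/139) = -1 → non-residue.
Total quadratic residues among the 6: 4.

4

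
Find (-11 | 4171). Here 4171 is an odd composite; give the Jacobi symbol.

First reduce: -11 ≡ 4160 (mod 4171).
Pull out 2^6: since 4171 ≡ 3 (mod 8), (2/4171) = -1, so (2/4171)^6 = +1.
Reciprocity: 65 ≡ 1 and 4171 ≡ 3 (mod 4), so (65/4171) = +(4171/65).
Reduce top mod 65: now compute (11/65).
Reciprocity: 11 ≡ 3 and 65 ≡ 1 (mod 4), so (11/65) = +(65/11).
Reduce top mod 11: now compute (10/11).
Pull out 2: since 11 ≡ 3 (mod 8), (2/11) = -1.
Reciprocity: 5 ≡ 1 and 11 ≡ 3 (mod 4), so (5/11) = +(11/5).
Reduce top mod 5: now compute (1/5).
Reached (1/5) = 1. Collecting the sign flips along the way, the symbol is -1.

-1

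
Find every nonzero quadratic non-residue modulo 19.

Square k = 1,…,9 (k and 19−k give the same square):
1²=1, 2²=4, 3²=9, 4²=16, 5²≡6, 6²≡17, 7²≡11, 8²≡7, 9²≡5 (mod 19).
The residues are {1, 4, 5, 6, 7, 9, 11, 16, 17}; the non-residues are the remaining 9 nonzero classes.

2, 3, 8, 10, 12, 13, 14, 15, 18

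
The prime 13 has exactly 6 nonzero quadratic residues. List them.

1, 3, 4, 9, 10, 12

Square k = 1,…,6 (k and 13−k give the same square):
1²=1, 2²=4, 3²=9, 4²≡3, 5²≡12, 6²≡10 (mod 13).
So the quadratic residues mod 13 are {1, 3, 4, 9, 10, 12}.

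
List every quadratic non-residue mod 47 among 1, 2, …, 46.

5 10 11 13 15 19 20 22 23 26 29 30 31 33 35 38 39 40 41 43 44 45 46

Square k = 1,…,23 (k and 47−k give the same square):
1²=1, 2²=4, 3²=9, 4²=16, 5²=25, 6²=36, 7²≡2, 8²≡17, 9²≡34, 10²≡6, 11²≡27, 12²≡3, 13²≡28, 14²≡8, 15²≡37, 16²≡21, 17²≡7, 18²≡42, 19²≡32, 20²≡24, 21²≡18, 22²≡14, 23²≡12 (mod 47).
The residues are {1, 2, 3, 4, 6, 7, 8, 9, 12, 14, 16, 17, 18, 21, 24, 25, 27, 28, 32, 34, 36, 37, 42}; the non-residues are the remaining 23 nonzero classes.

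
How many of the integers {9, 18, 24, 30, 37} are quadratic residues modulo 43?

(9/43) = +1 → QR.
(18/43) = -1 → non-residue.
(24/43) = +1 → QR.
(30/43) = -1 → non-residue.
(37/43) = -1 → non-residue.
Total quadratic residues among the 5: 2.

2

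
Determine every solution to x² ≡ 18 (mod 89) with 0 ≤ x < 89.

14, 75

89 ≡ 1 (mod 4), so we find a root by search.
Trying successive values, 14² = 196 ≡ 18 (mod 89). The other root is 89 − 14 = 75.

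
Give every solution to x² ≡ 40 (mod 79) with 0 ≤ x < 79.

Since 79 ≡ 3 (mod 4), a square root of 40 is 40^((79+1)/4) = 40^20 mod 79.
Repeated squaring: 40^2≡20, 40^4≡5, 40^8≡25, 40^16≡72 (mod 79).
40^20 = 40^(16+4) ≡ 44 (mod 79).
Check: 44² = 1936 ≡ 40 (mod 79). The two roots are 35 and 44.

35, 44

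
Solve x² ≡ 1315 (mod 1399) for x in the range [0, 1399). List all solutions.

Since 1399 ≡ 3 (mod 4), a square root of 1315 is 1315^((1399+1)/4) = 1315^350 mod 1399.
Repeated squaring: 1315^2≡61, 1315^4≡923, 1315^8≡1337, 1315^16≡1046, 1315^32≡98, 1315^64≡1210, 1315^128≡746, 1315^256≡1113 (mod 1399).
1315^350 = 1315^(256+64+16+8+4+2) ≡ 401 (mod 1399).
Check: 401² = 160801 ≡ 1315 (mod 1399). The two roots are 401 and 998.

401, 998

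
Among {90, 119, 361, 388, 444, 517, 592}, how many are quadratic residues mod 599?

4

(90/599) = +1 → QR.
(119/599) = -1 → non-residue.
(361/599) = +1 → QR.
(388/599) = -1 → non-residue.
(444/599) = +1 → QR.
(517/599) = -1 → non-residue.
(592/599) = +1 → QR.
Total quadratic residues among the 7: 4.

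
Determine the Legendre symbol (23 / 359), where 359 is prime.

1

Reciprocity: 23 ≡ 3 and 359 ≡ 3 (mod 4), so (23/359) = −(359/23).
Reduce top mod 23: now compute (14/23).
Pull out 2: since 23 ≡ 7 (mod 8), (2/23) = +1.
Reciprocity: 7 ≡ 3 and 23 ≡ 3 (mod 4), so (7/23) = −(23/7).
Reduce top mod 7: now compute (2/7).
Pull out 2: since 7 ≡ 7 (mod 8), (2/7) = +1.
Reached (1/7) = 1. Collecting the sign flips along the way, the symbol is +1.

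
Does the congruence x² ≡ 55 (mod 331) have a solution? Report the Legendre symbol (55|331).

Euler's criterion: (55/331) ≡ 55^165 (mod 331).
55^2 ≡ 46 (mod 331)
55^4 ≡ 130 (mod 331)
55^8 ≡ 19 (mod 331)
55^16 ≡ 30 (mod 331)
55^32 ≡ 238 (mod 331)
55^64 ≡ 43 (mod 331)
55^128 ≡ 194 (mod 331)
55^165 = 55^(128+32+4+1) ≡ 330 (mod 331).
Result is 330 ≡ −1, so (55/331) = −1.

-1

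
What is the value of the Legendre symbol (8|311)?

1

Pull out 2^3: since 311 ≡ 7 (mod 8), (2/311) = +1, so (2/311)^3 = +1.
Reached (1/311) = 1. Collecting the sign flips along the way, the symbol is +1.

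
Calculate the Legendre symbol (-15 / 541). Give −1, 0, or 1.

1

First reduce: -15 ≡ 526 (mod 541).
Pull out 2: since 541 ≡ 5 (mod 8), (2/541) = -1.
Reciprocity: 263 ≡ 3 and 541 ≡ 1 (mod 4), so (263/541) = +(541/263).
Reduce top mod 263: now compute (15/263).
Reciprocity: 15 ≡ 3 and 263 ≡ 3 (mod 4), so (15/263) = −(263/15).
Reduce top mod 15: now compute (8/15).
Pull out 2^3: since 15 ≡ 7 (mod 8), (2/15) = +1, so (2/15)^3 = +1.
Reached (1/15) = 1. Collecting the sign flips along the way, the symbol is +1.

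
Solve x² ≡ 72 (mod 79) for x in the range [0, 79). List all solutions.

Since 79 ≡ 3 (mod 4), a square root of 72 is 72^((79+1)/4) = 72^20 mod 79.
Repeated squaring: 72^2≡49, 72^4≡31, 72^8≡13, 72^16≡11 (mod 79).
72^20 = 72^(16+4) ≡ 25 (mod 79).
Check: 25² = 625 ≡ 72 (mod 79). The two roots are 25 and 54.

25, 54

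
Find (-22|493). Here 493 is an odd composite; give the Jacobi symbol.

First reduce: -22 ≡ 471 (mod 493).
Reciprocity: 471 ≡ 3 and 493 ≡ 1 (mod 4), so (471/493) = +(493/471).
Reduce top mod 471: now compute (22/471).
Pull out 2: since 471 ≡ 7 (mod 8), (2/471) = +1.
Reciprocity: 11 ≡ 3 and 471 ≡ 3 (mod 4), so (11/471) = −(471/11).
Reduce top mod 11: now compute (9/11).
Reciprocity: 9 ≡ 1 and 11 ≡ 3 (mod 4), so (9/11) = +(11/9).
Reduce top mod 9: now compute (2/9).
Pull out 2: since 9 ≡ 1 (mod 8), (2/9) = +1.
Reached (1/9) = 1. Collecting the sign flips along the way, the symbol is -1.

-1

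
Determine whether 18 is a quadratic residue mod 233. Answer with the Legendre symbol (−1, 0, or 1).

Euler's criterion: (18/233) ≡ 18^116 (mod 233).
18^2 ≡ 91 (mod 233)
18^4 ≡ 126 (mod 233)
18^8 ≡ 32 (mod 233)
18^16 ≡ 92 (mod 233)
18^32 ≡ 76 (mod 233)
18^64 ≡ 184 (mod 233)
18^116 = 18^(64+32+16+4) ≡ 1 (mod 233).
Result is 1, so (18/233) = 1.

1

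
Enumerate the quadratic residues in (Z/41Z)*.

Square k = 1,…,20 (k and 41−k give the same square):
1²=1, 2²=4, 3²=9, 4²=16, 5²=25, 6²=36, 7²≡8, 8²≡23, 9²≡40, 10²≡18, 11²≡39, 12²≡21, 13²≡5, 14²≡32, 15²≡20, 16²≡10, 17²≡2, 18²≡37, 19²≡33, 20²≡31 (mod 41).
So the quadratic residues mod 41 are {1, 2, 4, 5, 8, 9, 10, 16, 18, 20, 21, 23, 25, 31, 32, 33, 36, 37, 39, 40}.

1,2,4,5,8,9,10,16,18,20,21,23,25,31,32,33,36,37,39,40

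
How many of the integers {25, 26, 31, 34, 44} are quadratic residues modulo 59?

2

(25/59) = +1 → QR.
(26/59) = +1 → QR.
(31/59) = -1 → non-residue.
(34/59) = -1 → non-residue.
(44/59) = -1 → non-residue.
Total quadratic residues among the 5: 2.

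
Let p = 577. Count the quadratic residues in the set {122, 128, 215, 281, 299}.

(122/577) = -1 → non-residue.
(128/577) = +1 → QR.
(215/577) = +1 → QR.
(281/577) = -1 → non-residue.
(299/577) = -1 → non-residue.
Total quadratic residues among the 5: 2.

2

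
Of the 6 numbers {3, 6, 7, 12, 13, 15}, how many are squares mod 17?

2

(3/17) = -1 → non-residue.
(6/17) = -1 → non-residue.
(7/17) = -1 → non-residue.
(12/17) = -1 → non-residue.
(13/17) = +1 → QR.
(15/17) = +1 → QR.
Total quadratic residues among the 6: 2.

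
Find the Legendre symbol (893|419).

-1

First reduce: 893 ≡ 55 (mod 419).
Reciprocity: 55 ≡ 3 and 419 ≡ 3 (mod 4), so (55/419) = −(419/55).
Reduce top mod 55: now compute (34/55).
Pull out 2: since 55 ≡ 7 (mod 8), (2/55) = +1.
Reciprocity: 17 ≡ 1 and 55 ≡ 3 (mod 4), so (17/55) = +(55/17).
Reduce top mod 17: now compute (4/17).
Pull out 2^2: since 17 ≡ 1 (mod 8), (2/17) = +1, so (2/17)^2 = +1.
Reached (1/17) = 1. Collecting the sign flips along the way, the symbol is -1.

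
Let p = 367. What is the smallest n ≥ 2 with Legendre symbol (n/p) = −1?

3

(2/367) = +1, so 2 is a residue.
(3/367) = −1, so 3 is the smallest positive non-residue mod 367.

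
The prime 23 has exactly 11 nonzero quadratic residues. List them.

1, 2, 3, 4, 6, 8, 9, 12, 13, 16, 18

Square k = 1,…,11 (k and 23−k give the same square):
1²=1, 2²=4, 3²=9, 4²=16, 5²≡2, 6²≡13, 7²≡3, 8²≡18, 9²≡12, 10²≡8, 11²≡6 (mod 23).
So the quadratic residues mod 23 are {1, 2, 3, 4, 6, 8, 9, 12, 13, 16, 18}.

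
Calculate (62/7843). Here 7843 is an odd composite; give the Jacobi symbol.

Pull out 2: since 7843 ≡ 3 (mod 8), (2/7843) = -1.
Reciprocity: 31 ≡ 3 and 7843 ≡ 3 (mod 4), so (31/7843) = −(7843/31).
Reduce top mod 31: now compute (0/31).
Top reduces to 0: gcd > 1, so the symbol is 0.

0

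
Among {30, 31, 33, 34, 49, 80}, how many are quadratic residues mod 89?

(30/89) = -1 → non-residue.
(31/89) = -1 → non-residue.
(33/89) = -1 → non-residue.
(34/89) = +1 → QR.
(49/89) = +1 → QR.
(80/89) = +1 → QR.
Total quadratic residues among the 6: 3.

3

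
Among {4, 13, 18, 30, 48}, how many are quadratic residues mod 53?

2

(4/53) = +1 → QR.
(13/53) = +1 → QR.
(18/53) = -1 → non-residue.
(30/53) = -1 → non-residue.
(48/53) = -1 → non-residue.
Total quadratic residues among the 5: 2.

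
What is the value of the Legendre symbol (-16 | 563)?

-1

First reduce: -16 ≡ 547 (mod 563).
Reciprocity: 547 ≡ 3 and 563 ≡ 3 (mod 4), so (547/563) = −(563/547).
Reduce top mod 547: now compute (16/547).
Pull out 2^4: since 547 ≡ 3 (mod 8), (2/547) = -1, so (2/547)^4 = +1.
Reached (1/547) = 1. Collecting the sign flips along the way, the symbol is -1.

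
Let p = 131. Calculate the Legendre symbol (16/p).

Euler's criterion: (16/131) ≡ 16^65 (mod 131).
16^2 ≡ 125 (mod 131)
16^4 ≡ 36 (mod 131)
16^8 ≡ 117 (mod 131)
16^16 ≡ 65 (mod 131)
16^32 ≡ 33 (mod 131)
16^64 ≡ 41 (mod 131)
16^65 = 16^(64+1) ≡ 1 (mod 131).
Result is 1, so (16/131) = 1.

1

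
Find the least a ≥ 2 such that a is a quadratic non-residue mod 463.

(2/463) = +1, so 2 is a residue.
(3/463) = −1, so 3 is the smallest positive non-residue mod 463.

3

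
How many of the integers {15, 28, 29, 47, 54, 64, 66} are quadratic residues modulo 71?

4

(15/71) = +1 → QR.
(28/71) = -1 → non-residue.
(29/71) = +1 → QR.
(47/71) = -1 → non-residue.
(54/71) = +1 → QR.
(64/71) = +1 → QR.
(66/71) = -1 → non-residue.
Total quadratic residues among the 7: 4.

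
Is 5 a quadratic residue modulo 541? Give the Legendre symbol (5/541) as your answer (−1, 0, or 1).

1

Euler's criterion: (5/541) ≡ 5^270 (mod 541).
5^2 ≡ 25 (mod 541)
5^4 ≡ 84 (mod 541)
5^8 ≡ 23 (mod 541)
5^16 ≡ 529 (mod 541)
5^32 ≡ 144 (mod 541)
5^64 ≡ 178 (mod 541)
5^128 ≡ 306 (mod 541)
5^256 ≡ 43 (mod 541)
5^270 = 5^(256+8+4+2) ≡ 1 (mod 541).
Result is 1, so (5/541) = 1.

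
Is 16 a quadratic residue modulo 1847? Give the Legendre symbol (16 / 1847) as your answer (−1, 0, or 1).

Pull out 2^4: since 1847 ≡ 7 (mod 8), (2/1847) = +1, so (2/1847)^4 = +1.
Reached (1/1847) = 1. Collecting the sign flips along the way, the symbol is +1.

1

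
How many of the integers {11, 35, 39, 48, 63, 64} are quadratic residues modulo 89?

(11/89) = +1 → QR.
(35/89) = -1 → non-residue.
(39/89) = +1 → QR.
(48/89) = -1 → non-residue.
(63/89) = -1 → non-residue.
(64/89) = +1 → QR.
Total quadratic residues among the 6: 3.

3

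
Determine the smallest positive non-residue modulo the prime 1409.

3

(2/1409) = +1, so 2 is a residue.
(3/1409) = −1, so 3 is the smallest positive non-residue mod 1409.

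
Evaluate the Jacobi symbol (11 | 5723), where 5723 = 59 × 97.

Reciprocity: 11 ≡ 3 and 5723 ≡ 3 (mod 4), so (11/5723) = −(5723/11).
Reduce top mod 11: now compute (3/11).
Reciprocity: 3 ≡ 3 and 11 ≡ 3 (mod 4), so (3/11) = −(11/3).
Reduce top mod 3: now compute (2/3).
Pull out 2: since 3 ≡ 3 (mod 8), (2/3) = -1.
Reached (1/3) = 1. Collecting the sign flips along the way, the symbol is -1.

-1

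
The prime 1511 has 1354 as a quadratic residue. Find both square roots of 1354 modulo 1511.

Since 1511 ≡ 3 (mod 4), a square root of 1354 is 1354^((1511+1)/4) = 1354^378 mod 1511.
Repeated squaring: 1354^2≡473, 1354^4≡101, 1354^8≡1135, 1354^16≡853, 1354^32≡818, 1354^64≡1262, 1354^128≡50, 1354^256≡989 (mod 1511).
1354^378 = 1354^(256+64+32+16+8+2) ≡ 186 (mod 1511).
Check: 186² = 34596 ≡ 1354 (mod 1511). The two roots are 186 and 1325.

186, 1325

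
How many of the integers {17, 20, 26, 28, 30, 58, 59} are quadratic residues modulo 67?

3

(17/67) = +1 → QR.
(20/67) = -1 → non-residue.
(26/67) = +1 → QR.
(28/67) = -1 → non-residue.
(30/67) = -1 → non-residue.
(58/67) = -1 → non-residue.
(59/67) = +1 → QR.
Total quadratic residues among the 7: 3.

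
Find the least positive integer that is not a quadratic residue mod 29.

(2/29) = −1, so 2 is the smallest positive non-residue mod 29.

2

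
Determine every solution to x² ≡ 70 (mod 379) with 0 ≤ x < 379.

Since 379 ≡ 3 (mod 4), a square root of 70 is 70^((379+1)/4) = 70^95 mod 379.
Repeated squaring: 70^2≡352, 70^4≡350, 70^8≡83, 70^16≡67, 70^32≡320, 70^64≡70 (mod 379).
70^95 = 70^(64+16+8+4+2+1) ≡ 320 (mod 379).
Check: 320² = 102400 ≡ 70 (mod 379). The two roots are 59 and 320.

59, 320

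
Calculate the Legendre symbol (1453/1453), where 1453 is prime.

First reduce: 1453 ≡ 0 (mod 1453).
Top reduces to 0: gcd > 1, so the symbol is 0.

0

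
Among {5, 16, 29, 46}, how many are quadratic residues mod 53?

3

(5/53) = -1 → non-residue.
(16/53) = +1 → QR.
(29/53) = +1 → QR.
(46/53) = +1 → QR.
Total quadratic residues among the 4: 3.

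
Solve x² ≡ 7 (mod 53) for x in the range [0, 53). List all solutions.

53 ≡ 1 (mod 4), so we find a root by search.
Trying successive values, 22² = 484 ≡ 7 (mod 53). The other root is 53 − 22 = 31.

22, 31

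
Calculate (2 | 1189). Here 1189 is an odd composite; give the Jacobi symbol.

-1

Pull out 2: since 1189 ≡ 5 (mod 8), (2/1189) = -1.
Reached (1/1189) = 1. Collecting the sign flips along the way, the symbol is -1.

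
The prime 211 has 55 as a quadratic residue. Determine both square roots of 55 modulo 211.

Since 211 ≡ 3 (mod 4), a square root of 55 is 55^((211+1)/4) = 55^53 mod 211.
Repeated squaring: 55^2≡71, 55^4≡188, 55^8≡107, 55^16≡55, 55^32≡71 (mod 211).
55^53 = 55^(32+16+4+1) ≡ 107 (mod 211).
Check: 107² = 11449 ≡ 55 (mod 211). The two roots are 104 and 107.

104, 107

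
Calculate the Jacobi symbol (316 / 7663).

0

Pull out 2^2: since 7663 ≡ 7 (mod 8), (2/7663) = +1, so (2/7663)^2 = +1.
Reciprocity: 79 ≡ 3 and 7663 ≡ 3 (mod 4), so (79/7663) = −(7663/79).
Reduce top mod 79: now compute (0/79).
Top reduces to 0: gcd > 1, so the symbol is 0.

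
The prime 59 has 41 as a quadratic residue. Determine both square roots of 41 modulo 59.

10, 49

Since 59 ≡ 3 (mod 4), a square root of 41 is 41^((59+1)/4) = 41^15 mod 59.
Repeated squaring: 41^2≡29, 41^4≡15, 41^8≡48 (mod 59).
41^15 = 41^(8+4+2+1) ≡ 49 (mod 59).
Check: 49² = 2401 ≡ 41 (mod 59). The two roots are 10 and 49.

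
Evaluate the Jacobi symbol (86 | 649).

Pull out 2: since 649 ≡ 1 (mod 8), (2/649) = +1.
Reciprocity: 43 ≡ 3 and 649 ≡ 1 (mod 4), so (43/649) = +(649/43).
Reduce top mod 43: now compute (4/43).
Pull out 2^2: since 43 ≡ 3 (mod 8), (2/43) = -1, so (2/43)^2 = +1.
Reached (1/43) = 1. Collecting the sign flips along the way, the symbol is +1.

1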